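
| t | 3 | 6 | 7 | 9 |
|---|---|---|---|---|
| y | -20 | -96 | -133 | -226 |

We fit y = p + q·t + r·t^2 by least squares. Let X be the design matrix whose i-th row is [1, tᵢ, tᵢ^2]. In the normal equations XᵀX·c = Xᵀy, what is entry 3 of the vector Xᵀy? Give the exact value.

Entry 3 ↔ basis t^2, so (Xᵀy)_{3} = Σᵢ (t^2)·yᵢ = (9)·(-20) + (36)·(-96) + (49)·(-133) + (81)·(-226) = -28459.

-28459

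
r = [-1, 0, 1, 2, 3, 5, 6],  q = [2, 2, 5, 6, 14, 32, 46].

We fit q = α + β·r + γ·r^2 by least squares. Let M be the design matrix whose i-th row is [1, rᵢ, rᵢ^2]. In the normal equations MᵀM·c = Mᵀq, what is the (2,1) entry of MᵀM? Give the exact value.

16

Row 2 ↔ basis r, column 1 ↔ basis 1, so (MᵀM)_{2,1} = Σᵢ r = (-1)·(1) + (0)·(1) + (1)·(1) + (2)·(1) + (3)·(1) + (5)·(1) + (6)·(1) = 16.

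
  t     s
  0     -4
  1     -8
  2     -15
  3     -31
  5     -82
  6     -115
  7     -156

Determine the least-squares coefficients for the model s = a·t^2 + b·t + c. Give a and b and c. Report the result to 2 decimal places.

The normal system AᵀA·[a, b, c]ᵀ = Aᵀs is [[4420, 720, 124]; [720, 124, 24]; [124, 24, 7]]·[a, b, c]ᵀ = [-14181, -2323, -411]ᵀ.
Row-reducing yields a = -10727/3388, b = 1601/3388, c = -514/121.

a = -3.17, b = 0.47, c = -4.25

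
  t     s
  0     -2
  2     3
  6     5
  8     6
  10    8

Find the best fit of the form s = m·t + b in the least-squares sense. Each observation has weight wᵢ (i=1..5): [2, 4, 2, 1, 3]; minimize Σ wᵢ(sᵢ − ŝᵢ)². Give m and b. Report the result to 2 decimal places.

Compute the Gram sums: Σwᵢ·t·t = 452, Σwᵢ·t = 58, Σwᵢ·1 = 12.
Moment sums: Σwᵢ·t·s = 372, Σwᵢ·s = 48.
det = 452·12 − 58² = 2060.
m = (372·12 − 58·48)/2060 = 84/103; b = (452·48 − 58·372)/2060 = 6/103.

m = 0.82, b = 0.06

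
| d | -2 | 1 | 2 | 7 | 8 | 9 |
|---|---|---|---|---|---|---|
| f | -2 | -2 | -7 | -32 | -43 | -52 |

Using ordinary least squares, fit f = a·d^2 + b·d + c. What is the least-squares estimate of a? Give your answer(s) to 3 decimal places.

Entries of AᵀA: Σd^2·d^2 = 13091, Σd^2·d = 1585, Σd^2 = 203, Σd·d = 203, Σd = 25, Σ1 = 6.
Right-hand side: Σd^2·f = -8570, Σd·f = -1048, Σf = -138.
Normal equations: [[13091, 1585, 203]; [1585, 203, 25]; [203, 25, 6]]·[a, b, c]ᵀ = [-8570, -1048, -138]ᵀ.
Inverting the 3×3 Gram matrix, [a, b, c]ᵀ = [-35923/68656, -59911/68656, -7129/4291]ᵀ.

a = -0.523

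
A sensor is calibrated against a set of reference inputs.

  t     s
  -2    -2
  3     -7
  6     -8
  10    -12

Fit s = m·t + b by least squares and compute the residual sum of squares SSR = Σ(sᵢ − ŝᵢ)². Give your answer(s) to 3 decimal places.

Compute the Gram sums: Σt·t = 149, Σt = 17, Σ1 = 4.
And Σt·s = -185, Σs = -29.
XᵀX·[m, b]ᵀ = Xᵀs becomes [[149, 17]; [17, 4]]·[m, b]ᵀ = [-185, -29]ᵀ.
Δ = 149·4 − 17² = 307.
m = ((-185)·4 − 17·(-29))/307 = -247/307; b = (149·(-29) − 17·(-185))/307 = -1176/307.
Residuals: 68/307, -232/307, 202/307, -38/307; SSR = 328/307.

SSR = 1.068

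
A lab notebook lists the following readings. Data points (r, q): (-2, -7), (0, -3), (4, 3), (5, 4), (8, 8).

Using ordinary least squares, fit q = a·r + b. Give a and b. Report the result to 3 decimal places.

Compute the Gram sums: Σr·r = 109, Σr = 15, Σ1 = 5.
For Mᵀq: Σr·q = 110, Σq = 5.
MᵀM·[a, b]ᵀ = Mᵀq becomes [[109, 15]; [15, 5]]·[a, b]ᵀ = [110, 5]ᵀ.
det = 109·5 − 15² = 320.
a = (110·5 − 15·5)/320 = 95/64; b = (109·5 − 15·110)/320 = -221/64.

a = 1.484, b = -3.453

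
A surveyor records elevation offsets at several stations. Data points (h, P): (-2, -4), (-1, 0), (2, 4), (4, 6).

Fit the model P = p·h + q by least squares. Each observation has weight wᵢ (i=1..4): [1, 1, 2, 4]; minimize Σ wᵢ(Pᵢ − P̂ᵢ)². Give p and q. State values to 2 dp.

From the data, Σwᵢ·h·h = 77, Σwᵢ·h = 17, Σwᵢ·1 = 8.
And Σwᵢ·h·P = 120, Σwᵢ·P = 28.
Eliminating q: 8·(row 1) − 17·(row 2) gives 327·p = 8·120 − 17·28 = 484, so p = 484/327.
Then q = (28 − 17·(484/327))/8 = 116/327.

p = 1.48, q = 0.35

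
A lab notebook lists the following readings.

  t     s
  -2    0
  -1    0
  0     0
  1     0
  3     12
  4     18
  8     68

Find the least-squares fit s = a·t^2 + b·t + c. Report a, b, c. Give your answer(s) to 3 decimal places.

a = 0.931, b = 1.133, c = -0.740

Setting ∂/∂a … = 0 gives: 4451·a + 595·b + 95·c = 4748;  595·a + 95·b + 13·c = 652;  95·a + 13·b + 7·c = 98.
(Σt^2·t^2 = 4451, Σt^2·t = 595, Σt^2 = 95, Σt·t = 95, Σt = 13, Σ1 = 7, Σt^2·s = 4748, Σt·s = 652, Σs = 98.)
Row-reducing yields a = 26519/28483, b = 32275/28483, c = -21078/28483.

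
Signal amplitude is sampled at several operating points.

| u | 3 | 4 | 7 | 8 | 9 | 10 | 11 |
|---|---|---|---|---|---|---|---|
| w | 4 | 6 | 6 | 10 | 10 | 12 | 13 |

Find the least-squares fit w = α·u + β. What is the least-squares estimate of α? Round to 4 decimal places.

Normal-equation sums: Σu·u = 440, Σu = 52, Σ1 = 7.
Right-hand side: Σu·w = 511, Σw = 61.
MᵀM·[α, β]ᵀ = Mᵀw becomes [[440, 52]; [52, 7]]·[α, β]ᵀ = [511, 61]ᵀ.
Eliminating β: 7·(row 1) − 52·(row 2) gives 376·α = 7·511 − 52·61 = 405, so α = 405/376.
Then β = (61 − 52·(405/376))/7 = 67/94.

α = 1.0771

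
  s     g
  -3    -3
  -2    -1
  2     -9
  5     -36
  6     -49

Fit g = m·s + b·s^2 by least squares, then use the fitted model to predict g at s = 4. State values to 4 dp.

ĝ = -24.5608

The normal equations are: 78·m + 314·b = -481;  314·m + 2034·b = -2731.
(Σs·s = 78, Σs·s^2 = 314, Σs^2·s^2 = 2034, Σs·g = -481, Σs^2·g = -2731.)
Δ = 78·2034 − 314² = 60056.
m = ((-481)·2034 − 314·(-2731))/60056 = -30205/15014; b = (78·(-2731) − 314·(-481))/60056 = -7748/7507.
At s = 4: ĝ = (-30205/15014)·(4) + (-7748/7507)·(16) = -184378/7507.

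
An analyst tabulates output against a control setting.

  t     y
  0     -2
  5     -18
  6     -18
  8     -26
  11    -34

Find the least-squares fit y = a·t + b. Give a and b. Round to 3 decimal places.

MᵀM·[a, b]ᵀ = Mᵀy reads: 246·a + 30·b = -780;  30·a + 5·b = -98.
Eliminating b: 5·(row 1) − 30·(row 2) gives 330·a = 5·(-780) − 30·(-98) = -960, so a = -32/11.
Then b = ((-98) − 30·(-32/11))/5 = -118/55.

a = -2.909, b = -2.145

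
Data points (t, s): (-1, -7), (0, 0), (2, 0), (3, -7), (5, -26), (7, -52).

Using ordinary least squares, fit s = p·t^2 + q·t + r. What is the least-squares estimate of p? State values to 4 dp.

p = -1.4394

Sums needed: Σt^2·t^2 = 3124, Σt^2·t = 502, Σt^2 = 88, Σt·t = 88, Σt = 16, Σ1 = 6.
Moment sums: Σt^2·s = -3268, Σt·s = -508, Σs = -92.
Solving the 3×3 system (Gaussian elimination) gives p = -4190/2911, q = 7842/2911, r = -4094/2911.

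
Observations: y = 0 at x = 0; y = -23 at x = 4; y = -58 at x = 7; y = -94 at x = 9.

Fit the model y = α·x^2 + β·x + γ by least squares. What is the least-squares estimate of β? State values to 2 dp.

β = -1.62

MᵀM·[α, β, γ]ᵀ = Mᵀy reads: 9218·α + 1136·β + 146·γ = -10824;  1136·α + 146·β + 20·γ = -1344;  146·α + 20·β + 4·γ = -175.
Solving the 3×3 system (Gaussian elimination) gives α = -4555/4686, β = -3787/2343, γ = -295/1562.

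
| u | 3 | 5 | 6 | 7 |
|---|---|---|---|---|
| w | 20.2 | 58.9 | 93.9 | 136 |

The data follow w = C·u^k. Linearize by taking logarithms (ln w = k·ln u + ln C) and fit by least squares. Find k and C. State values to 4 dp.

With ln wᵢ as the transformed response and ln uᵢ as the regressor:
Σln u = 6.4457, Σ(ln u)² = 10.7942, Σln w = 16.5364, Σln u·ln w = 27.5601.
Normal system: [[10.7942, 6.4457]; [6.4457, 4]]·[k, ln C]ᵀ = [27.5601, 16.5364]ᵀ.
Slope k = (n·Σln u·ln w − Σln u·Σln w)/(n·Σ(ln u)² − (Σln u)²) = (4·27.5601 − 6.4457·16.5364)/1.6295 = 2.24064; ln C = (Σln w − k·Σln u)/n = 0.52346, so C = exp(0.52346) = 1.68786.

k = 2.2406, C = 1.6879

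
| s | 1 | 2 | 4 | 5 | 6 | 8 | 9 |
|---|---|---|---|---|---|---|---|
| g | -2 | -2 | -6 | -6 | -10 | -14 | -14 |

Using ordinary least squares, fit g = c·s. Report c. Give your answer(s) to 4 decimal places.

c = -1.5771

Compute the Gram sums: Σs·s = 227.
For Aᵀg: Σs·g = -358.
AᵀA·[c]ᵀ = Aᵀg becomes [[227]]·[c]ᵀ = [-358]ᵀ.
c = (-358)/227 = -1.57709.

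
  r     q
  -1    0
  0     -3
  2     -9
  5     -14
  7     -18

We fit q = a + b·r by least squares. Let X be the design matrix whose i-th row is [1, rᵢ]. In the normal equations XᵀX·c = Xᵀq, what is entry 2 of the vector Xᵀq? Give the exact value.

-214

Entry 2 ↔ basis r, so (Xᵀq)_{2} = Σᵢ (r)·qᵢ = (-1)·(0) + (0)·(-3) + (2)·(-9) + (5)·(-14) + (7)·(-18) = -214.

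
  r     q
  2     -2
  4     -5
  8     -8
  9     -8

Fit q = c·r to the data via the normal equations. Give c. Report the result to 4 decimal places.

With design matrix A, AᵀA = [[165]] and Aᵀq = [-160]ᵀ.
c = (-160)/165 = -0.969697.

c = -0.9697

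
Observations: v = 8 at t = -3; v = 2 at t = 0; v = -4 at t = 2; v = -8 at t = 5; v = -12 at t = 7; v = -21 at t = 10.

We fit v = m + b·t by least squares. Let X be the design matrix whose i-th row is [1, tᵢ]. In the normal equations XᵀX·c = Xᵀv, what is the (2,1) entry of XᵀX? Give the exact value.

Row 2 ↔ basis t, column 1 ↔ basis 1, so (XᵀX)_{2,1} = Σᵢ t = (-3)·(1) + (0)·(1) + (2)·(1) + (5)·(1) + (7)·(1) + (10)·(1) = 21.

21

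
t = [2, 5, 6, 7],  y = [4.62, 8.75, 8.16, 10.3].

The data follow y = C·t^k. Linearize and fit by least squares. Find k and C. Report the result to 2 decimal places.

Linearized form: ln y = k·ln t + ln C. From the 4 transformed points,
Σln t = 6.0403, Σ(ln t)² = 10.0677, Σln y = 8.1308, Σln t·ln y = 12.8512.
Equations: 10.0677·k + 6.0403·ln C = 12.8512;  6.0403·k + 4·ln C = 8.1308.
Δ = 10.0677·4 − (6.0403)² = 3.7862; k = (12.8512·4 − 6.0403·8.1308)/3.7862 = 0.60552, ln C = (10.0677·8.1308 − 6.0403·12.8512)/3.7862 = 1.11834, so C = exp(1.11834) = 3.05977.

k = 0.61, C = 3.06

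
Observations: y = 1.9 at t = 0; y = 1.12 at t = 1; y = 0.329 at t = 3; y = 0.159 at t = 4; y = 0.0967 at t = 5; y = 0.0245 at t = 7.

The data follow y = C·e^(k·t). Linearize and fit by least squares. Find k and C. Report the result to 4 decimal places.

With ln yᵢ as the transformed response and tᵢ as the regressor:
Σt = 20.0000, Σ(t)² = 100.0000, Σln y = -8.2406, Σt·ln y = -48.2215.
Equations: 100.0000·k + 20.0000·ln C = -48.2215;  20.0000·k + 6·ln C = -8.2406.
Δ = 100.0000·6 − (20.0000)² = 200.0000; k = (-48.2215·6 − 20.0000·-8.2406)/200.0000 = -0.62258, ln C = (100.0000·-8.2406 − 20.0000·-48.2215)/200.0000 = 0.70185, so C = exp(0.70185) = 2.01748.

k = -0.6226, C = 2.0175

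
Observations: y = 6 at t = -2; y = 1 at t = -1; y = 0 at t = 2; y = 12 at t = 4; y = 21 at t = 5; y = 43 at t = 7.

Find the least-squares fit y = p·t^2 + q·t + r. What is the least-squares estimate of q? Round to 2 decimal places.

Sums needed: Σt^2·t^2 = 3315, Σt^2·t = 531, Σt^2 = 99, Σt·t = 99, Σt = 15, Σ1 = 6.
And Σt^2·y = 2849, Σt·y = 441, Σy = 83.
So XᵀX·[p, q, r]ᵀ = Xᵀy: [[3315, 531, 99]; [531, 99, 15]; [99, 15, 6]]·[p, q, r]ᵀ = [2849, 441, 83]ᵀ.
Solving the 3×3 system (Gaussian elimination) gives p = 1033/960, q = -1117/960, r = -81/80.

q = -1.16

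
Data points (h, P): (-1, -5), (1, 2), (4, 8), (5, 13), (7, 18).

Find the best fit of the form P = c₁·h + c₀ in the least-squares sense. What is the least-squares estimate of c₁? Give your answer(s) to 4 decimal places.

Normal-equation sums: Σh·h = 92, Σh = 16, Σ1 = 5.
Right-hand side: Σh·P = 230, ΣP = 36.
det = 92·5 − 16² = 204.
c₁ = (230·5 − 16·36)/204 = 287/102; c₀ = (92·36 − 16·230)/204 = -92/51.

c₁ = 2.8137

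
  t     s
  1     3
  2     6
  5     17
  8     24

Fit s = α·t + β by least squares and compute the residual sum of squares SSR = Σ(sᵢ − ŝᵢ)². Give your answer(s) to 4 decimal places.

With design matrix A, AᵀA = [[94, 16]; [16, 4]] and Aᵀs = [292, 50]ᵀ.
Δ = 94·4 − 16² = 120.
α = (292·4 − 16·50)/120 = 46/15; β = (94·50 − 16·292)/120 = 7/30.
Residuals: -3/10, -11/30, 43/30, -23/30; SSR = 43/15.

SSR = 2.8667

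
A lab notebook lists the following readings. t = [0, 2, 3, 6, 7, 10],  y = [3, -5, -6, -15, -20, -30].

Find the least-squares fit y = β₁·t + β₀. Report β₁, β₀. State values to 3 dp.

Setting ∂/∂β₁ … = 0 gives: 198·β₁ + 28·β₀ = -558;  28·β₁ + 6·β₀ = -73.
Eliminating β₀: 6·(row 1) − 28·(row 2) gives 404·β₁ = 6·(-558) − 28·(-73) = -1304, so β₁ = -326/101.
Then β₀ = ((-73) − 28·(-326/101))/6 = 585/202.

β₁ = -3.228, β₀ = 2.896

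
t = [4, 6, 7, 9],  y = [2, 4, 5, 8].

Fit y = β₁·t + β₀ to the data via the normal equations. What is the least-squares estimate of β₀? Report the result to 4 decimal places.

Sums needed: Σt·t = 182, Σt = 26, Σ1 = 4.
Moment sums: Σt·y = 139, Σy = 19.
So XᵀX·[β₁, β₀]ᵀ = Xᵀy: [[182, 26]; [26, 4]]·[β₁, β₀]ᵀ = [139, 19]ᵀ.
Determinant 182·4 − 26² = 52.
β₁ = (139·4 − 26·19)/52 = 31/26; β₀ = (182·19 − 26·139)/52 = -3.

β₀ = -3.0000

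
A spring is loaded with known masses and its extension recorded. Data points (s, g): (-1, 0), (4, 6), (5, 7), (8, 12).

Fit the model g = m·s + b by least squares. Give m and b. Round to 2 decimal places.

m = 1.31, b = 1.01

Compute the Gram sums: Σs·s = 106, Σs = 16, Σ1 = 4.
Moment sums: Σs·g = 155, Σg = 25.
MᵀM·[m, b]ᵀ = Mᵀg becomes [[106, 16]; [16, 4]]·[m, b]ᵀ = [155, 25]ᵀ.
det = 106·4 − 16² = 168.
m = (155·4 − 16·25)/168 = 55/42; b = (106·25 − 16·155)/168 = 85/84.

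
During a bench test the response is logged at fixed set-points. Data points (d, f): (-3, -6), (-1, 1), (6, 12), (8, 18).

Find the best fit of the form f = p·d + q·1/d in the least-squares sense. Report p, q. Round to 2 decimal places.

p = 2.23, q = -3.19

Entries of MᵀM: Σd·d = 110, Σd·1/d = 4, Σ1/d·1/d = 665/576.
Moment sums: Σd·f = 233, Σ1/d·f = 21/4.
Normal equations: [[110, 4]; [4, 665/576]]·[p, q]ᵀ = [233, 21/4]ᵀ.
Eliminating q: (665/576)·(row 1) − 4·(row 2) gives (31967/288)·p = (665/576)·233 − 4·(21/4) = 142849/576, so p = 142849/63934.
Then q = ((21/4) − 4·(142849/63934))/(665/576) = -102096/31967.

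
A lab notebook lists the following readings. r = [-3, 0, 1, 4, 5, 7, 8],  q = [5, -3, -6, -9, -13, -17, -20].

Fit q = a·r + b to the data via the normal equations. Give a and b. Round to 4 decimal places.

a = -2.1401, b = -2.2741

From the data, Σr·r = 164, Σr = 22, Σ1 = 7.
Right-hand side: Σr·q = -401, Σq = -63.
So AᵀA·[a, b]ᵀ = Aᵀq: [[164, 22]; [22, 7]]·[a, b]ᵀ = [-401, -63]ᵀ.
Determinant 164·7 − 22² = 664.
a = ((-401)·7 − 22·(-63))/664 = -1421/664; b = (164·(-63) − 22·(-401))/664 = -755/332.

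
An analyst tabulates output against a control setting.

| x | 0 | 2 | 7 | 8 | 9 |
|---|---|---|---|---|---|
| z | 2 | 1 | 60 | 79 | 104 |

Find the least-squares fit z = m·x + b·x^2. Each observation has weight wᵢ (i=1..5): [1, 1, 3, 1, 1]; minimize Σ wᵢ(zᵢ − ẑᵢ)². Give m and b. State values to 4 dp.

With design matrix M, MᵀWM = [[296, 2278]; [2278, 17876]] and MᵀWz = [2830, 22304]ᵀ.
Δ = 296·17876 − 2278² = 102012.
m = (2830·17876 − 2278·22304)/102012 = -18286/8501; b = (296·22304 − 2278·2830)/102012 = 12937/8501.

m = -2.1510, b = 1.5218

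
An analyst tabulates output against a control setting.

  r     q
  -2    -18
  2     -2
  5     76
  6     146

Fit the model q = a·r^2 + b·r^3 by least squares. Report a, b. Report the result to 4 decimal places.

a = -2.3330, b = 1.0671

Entries of MᵀM: Σr^2·r^2 = 1953, Σr^2·r^3 = 10901, Σr^3·r^3 = 62409.
Right-hand side: Σr^2·q = 7076, Σr^3·q = 41164.
So MᵀM·[a, b]ᵀ = Mᵀq: [[1953, 10901]; [10901, 62409]]·[a, b]ᵀ = [7076, 41164]ᵀ.
det = 1953·62409 − 10901² = 3052976.
a = (7076·62409 − 10901·41164)/3052976 = -890335/381622; b = (1953·41164 − 10901·7076)/3052976 = 407227/381622.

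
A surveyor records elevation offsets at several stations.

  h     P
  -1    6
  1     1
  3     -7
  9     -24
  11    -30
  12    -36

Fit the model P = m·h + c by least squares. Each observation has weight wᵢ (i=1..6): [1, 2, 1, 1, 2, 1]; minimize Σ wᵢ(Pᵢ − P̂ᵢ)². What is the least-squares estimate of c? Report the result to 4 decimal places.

c = 3.4812

The normal system AᵀWA·[m, c]ᵀ = AᵀWP is [[479, 47]; [47, 8]]·[m, c]ᵀ = [-1333, -119]ᵀ.
Eliminating c: 8·(row 1) − 47·(row 2) gives 1623·m = 8·(-1333) − 47·(-119) = -5071, so m = -5071/1623.
Then c = ((-119) − 47·(-5071/1623))/8 = 5650/1623.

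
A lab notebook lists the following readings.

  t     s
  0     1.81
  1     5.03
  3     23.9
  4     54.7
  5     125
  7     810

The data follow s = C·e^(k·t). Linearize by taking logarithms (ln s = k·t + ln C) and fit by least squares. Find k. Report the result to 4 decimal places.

k = 0.8540

Linearized form: ln s = k·t + ln C. From the 6 transformed points,
XᵀX = [[100.0000, 20.0000]; [20.0000, 6]], rhs = [98.1653, 20.9098]ᵀ  (here Σt = 20.0000, Σ(t)² = 100.0000, Σln s = 20.9098, Σt·ln s = 98.1653).
Slope k = (n·Σt·ln s − Σt·Σln s)/(n·Σ(t)² − (Σt)²) = (6·98.1653 − 20.0000·20.9098)/200.0000 = 0.85398; ln C = (Σln s − k·Σt)/n = 0.63839.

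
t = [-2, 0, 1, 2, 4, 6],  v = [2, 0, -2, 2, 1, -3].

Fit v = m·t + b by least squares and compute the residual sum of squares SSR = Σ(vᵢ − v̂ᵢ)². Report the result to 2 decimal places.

SSR = 15.73

Normal-equation sums: Σt·t = 61, Σt = 11, Σ1 = 6.
For Aᵀv: Σt·v = -16, Σv = 0.
Normal equations: [[61, 11]; [11, 6]]·[m, b]ᵀ = [-16, 0]ᵀ.
Δ = 61·6 − 11² = 245.
m = ((-16)·6 − 11·0)/245 = -96/245; b = (61·0 − 11·(-16))/245 = 176/245.
Residuals: 122/245, -176/245, -114/49, 506/245, 453/245, -67/49; SSR = 3854/245.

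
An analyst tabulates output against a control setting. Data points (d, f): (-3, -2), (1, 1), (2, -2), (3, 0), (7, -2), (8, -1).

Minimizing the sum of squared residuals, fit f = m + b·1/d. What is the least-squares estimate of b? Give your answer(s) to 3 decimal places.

b = 2.050

Normal-equation sums: Σ1 = 6, Σ1/d = 99/56, Σ1/d·1/d = 42569/28224.
Right-hand side: Σf = -6, Σ1/d·f = 43/168.
Eliminating b: (42569/28224)·(row 1) − (99/56)·(row 2) gives (55735/9408)·m = (42569/28224)·(-6) − (99/56)·(43/168) = -89395/9408, so m = -17879/11147.
Then b = ((43/168) − (99/56)·(-17879/11147))/(42569/28224) = 22848/11147.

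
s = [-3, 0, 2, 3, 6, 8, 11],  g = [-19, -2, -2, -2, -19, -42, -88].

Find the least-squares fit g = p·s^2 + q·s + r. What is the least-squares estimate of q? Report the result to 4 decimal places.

From the data, Σs^2·s^2 = 20211, Σs^2·s = 2067, Σs^2 = 243, Σs·s = 243, Σs = 27, Σ1 = 7.
Moment sums: Σs^2·g = -14217, Σs·g = -1371, Σg = -174.
XᵀX·[p, q, r]ᵀ = Xᵀg becomes [[20211, 2067, 243]; [2067, 243, 27]; [243, 27, 7]]·[p, q, r]ᵀ = [-14217, -1371, -174]ᵀ.
Solving the 3×3 system (Gaussian elimination) gives p = -16759/17444, q = 12107/4361, r = -38625/17444.

q = 2.7762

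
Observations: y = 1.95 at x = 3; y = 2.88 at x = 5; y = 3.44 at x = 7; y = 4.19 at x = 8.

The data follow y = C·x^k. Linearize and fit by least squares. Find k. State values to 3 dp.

k = 0.738

Let Y = ln y. Fitting Y = k·ln x + ln C by least squares:
AᵀA = [[11.9079, 6.7334]; [6.7334, 4]], rhs = [7.8195, 4.3938]ᵀ  (here Σln x = 6.7334, Σ(ln x)² = 11.9079, Σln y = 4.3938, Σln x·ln y = 7.8195).
Solving (det = 2.2928): k = 0.73826, ln C = -0.14430.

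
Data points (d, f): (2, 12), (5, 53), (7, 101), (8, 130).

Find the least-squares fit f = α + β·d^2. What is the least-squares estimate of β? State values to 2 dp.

The normal equations are: 4·α + 142·β = 296;  142·α + 7138·β = 14642.
(Σ1 = 4, Σd^2 = 142, Σd^2·d^2 = 7138, Σf = 296, Σd^2·f = 14642.)
Determinant 4·7138 − 142² = 8388.
α = (296·7138 − 142·14642)/8388 = 2807/699; β = (4·14642 − 142·296)/8388 = 1378/699.

β = 1.97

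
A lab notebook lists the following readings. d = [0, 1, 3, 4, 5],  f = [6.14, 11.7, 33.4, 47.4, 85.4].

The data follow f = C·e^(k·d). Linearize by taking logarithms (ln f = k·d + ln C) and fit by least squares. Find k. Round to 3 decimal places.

Taking logs, ln f = k·d + ln C, so regress ln f on d.
AᵀA = [[51.0000, 13.0000]; [13.0000, 5]], rhs = [50.6565, 16.0889]ᵀ  (here Σd = 13.0000, Σ(d)² = 51.0000, Σln f = 16.0889, Σd·ln f = 50.6565).
Δ = 51.0000·5 − (13.0000)² = 86.0000; k = (50.6565·5 − 13.0000·16.0889)/86.0000 = 0.51310, ln C = (51.0000·16.0889 − 13.0000·50.6565)/86.0000 = 1.88374.

k = 0.513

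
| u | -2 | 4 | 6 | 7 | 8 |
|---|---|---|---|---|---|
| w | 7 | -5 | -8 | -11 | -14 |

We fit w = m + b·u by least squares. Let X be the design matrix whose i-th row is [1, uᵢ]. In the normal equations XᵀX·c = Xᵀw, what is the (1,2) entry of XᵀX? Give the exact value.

Row 1 ↔ basis 1, column 2 ↔ basis u, so (XᵀX)_{1,2} = Σᵢ u = (1)·(-2) + (1)·(4) + (1)·(6) + (1)·(7) + (1)·(8) = 23.

23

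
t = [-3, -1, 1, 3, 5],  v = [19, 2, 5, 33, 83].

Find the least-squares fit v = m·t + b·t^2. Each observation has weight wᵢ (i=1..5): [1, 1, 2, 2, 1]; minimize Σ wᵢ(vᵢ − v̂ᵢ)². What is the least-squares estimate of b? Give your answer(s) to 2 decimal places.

b = 2.88

With design matrix M, MᵀWM = [[55, 153]; [153, 871]] and MᵀWv = [564, 2852]ᵀ.
Δ = 55·871 − 153² = 24496.
m = (564·871 − 153·2852)/24496 = 6861/3062; b = (55·2852 − 153·564)/24496 = 8821/3062.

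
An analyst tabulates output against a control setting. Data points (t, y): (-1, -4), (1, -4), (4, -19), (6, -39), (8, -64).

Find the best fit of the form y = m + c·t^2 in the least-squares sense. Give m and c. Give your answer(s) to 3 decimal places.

m = -3.398, c = -0.958

Sums needed: Σ1 = 5, Σt^2 = 118, Σt^2·t^2 = 5650.
For Xᵀy: Σy = -130, Σt^2·y = -5812.
XᵀX·[m, c]ᵀ = Xᵀy becomes [[5, 118]; [118, 5650]]·[m, c]ᵀ = [-130, -5812]ᵀ.
Determinant 5·5650 − 118² = 14326.
m = ((-130)·5650 − 118·(-5812))/14326 = -24342/7163; c = (5·(-5812) − 118·(-130))/14326 = -6860/7163.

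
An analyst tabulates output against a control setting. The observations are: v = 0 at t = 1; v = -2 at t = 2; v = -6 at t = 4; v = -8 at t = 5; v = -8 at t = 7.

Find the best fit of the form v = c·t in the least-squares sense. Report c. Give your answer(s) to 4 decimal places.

With design matrix A, AᵀA = [[95]] and Aᵀv = [-124]ᵀ.
Hence c = -124 / 95 ≈ -1.30526.

c = -1.3053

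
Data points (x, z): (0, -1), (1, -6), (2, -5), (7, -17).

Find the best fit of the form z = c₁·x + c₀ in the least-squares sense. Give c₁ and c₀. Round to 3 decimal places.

Entries of MᵀM: Σx·x = 54, Σx = 10, Σ1 = 4.
Right-hand side: Σx·z = -135, Σz = -29.
So MᵀM·[c₁, c₀]ᵀ = Mᵀz: [[54, 10]; [10, 4]]·[c₁, c₀]ᵀ = [-135, -29]ᵀ.
Eliminating c₀: 4·(row 1) − 10·(row 2) gives 116·c₁ = 4·(-135) − 10·(-29) = -250, so c₁ = -125/58.
Then c₀ = ((-29) − 10·(-125/58))/4 = -54/29.

c₁ = -2.155, c₀ = -1.862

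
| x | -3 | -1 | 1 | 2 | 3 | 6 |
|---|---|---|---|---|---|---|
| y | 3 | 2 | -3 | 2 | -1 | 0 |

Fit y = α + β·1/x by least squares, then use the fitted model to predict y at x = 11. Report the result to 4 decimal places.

Compute the Gram sums: Σ1 = 6, Σ1/x = 2/3, Σ1/x·1/x = 5/2.
Right-hand side: Σy = 3, Σ1/x·y = -16/3.
So AᵀA·[α, β]ᵀ = Aᵀy: [[6, 2/3]; [2/3, 5/2]]·[α, β]ᵀ = [3, -16/3]ᵀ.
det = 6·(5/2) − (2/3)² = 131/9.
α = (3·(5/2) − (2/3)·(-16/3))/(131/9) = 199/262; β = (6·(-16/3) − (2/3)·3)/(131/9) = -306/131.
At x = 11: ŷ = (199/262)·(1) + (-306/131)·(1/11) = 1577/2882.

ŷ = 0.5472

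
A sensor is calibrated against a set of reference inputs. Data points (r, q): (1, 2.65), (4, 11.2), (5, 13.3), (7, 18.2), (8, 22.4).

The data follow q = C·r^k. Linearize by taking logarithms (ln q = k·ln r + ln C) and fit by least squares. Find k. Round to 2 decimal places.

Linearized form: ln q = k·ln r + ln C. From the 5 transformed points,
Σln r = 7.0211, Σ(ln r)² = 12.6227, Σln q = 11.9887, Σln r·ln q = 19.6250.
Normal system: [[12.6227, 7.0211]; [7.0211, 5]]·[k, ln C]ᵀ = [19.6250, 11.9887]ᵀ.
Solving (det = 13.8181): k = 1.00964, ln C = 0.97999.

k = 1.01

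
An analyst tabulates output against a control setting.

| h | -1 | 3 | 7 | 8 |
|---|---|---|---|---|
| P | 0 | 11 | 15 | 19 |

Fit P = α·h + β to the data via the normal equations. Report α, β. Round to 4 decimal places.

α = 1.9458, β = 2.9803

Forming XᵀX = [[123, 17]; [17, 4]] and XᵀP = [290, 45]ᵀ gives XᵀX·[α, β]ᵀ = XᵀP.
det = 123·4 − 17² = 203.
α = (290·4 − 17·45)/203 = 395/203; β = (123·45 − 17·290)/203 = 605/203.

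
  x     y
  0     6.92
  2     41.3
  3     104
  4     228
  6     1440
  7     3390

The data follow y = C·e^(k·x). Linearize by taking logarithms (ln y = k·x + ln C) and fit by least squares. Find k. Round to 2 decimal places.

Linearized form: ln y = k·x + ln C. From the 6 transformed points,
AᵀA = [[114.0000, 22.0000]; [22.0000, 6]], rhs = [143.6268, 31.1300]ᵀ  (here Σx = 22.0000, Σ(x)² = 114.0000, Σln y = 31.1300, Σx·ln y = 143.6268).
Δ = 114.0000·6 − (22.0000)² = 200.0000; k = (143.6268·6 − 22.0000·31.1300)/200.0000 = 0.88450, ln C = (114.0000·31.1300 − 22.0000·143.6268)/200.0000 = 1.94515.

k = 0.88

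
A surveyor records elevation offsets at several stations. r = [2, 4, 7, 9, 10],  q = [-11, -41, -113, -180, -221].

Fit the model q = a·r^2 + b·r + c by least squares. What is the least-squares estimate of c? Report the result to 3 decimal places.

c = 2.449

Sums needed: Σr^2·r^2 = 19234, Σr^2·r = 2144, Σr^2 = 250, Σr·r = 250, Σr = 32, Σ1 = 5.
Moment sums: Σr^2·q = -42917, Σr·q = -4807, Σq = -566.
Normal equations: [[19234, 2144, 250]; [2144, 250, 32]; [250, 32, 5]]·[a, b, c]ᵀ = [-42917, -4807, -566]ᵀ.
Row-reducing yields a = -13555/7034, b = -21207/7034, c = 8613/3517.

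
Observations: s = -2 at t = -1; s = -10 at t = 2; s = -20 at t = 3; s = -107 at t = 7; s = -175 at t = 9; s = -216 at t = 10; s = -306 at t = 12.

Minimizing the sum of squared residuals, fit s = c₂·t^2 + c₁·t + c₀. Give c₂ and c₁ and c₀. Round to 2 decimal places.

The normal system XᵀX·[c₂, c₁, c₀]ᵀ = Xᵀs is [[39796, 3834, 388]; [3834, 388, 42]; [388, 42, 7]]·[c₂, c₁, c₀]ᵀ = [-85304, -8234, -836]ᵀ.
Inverting the 3×3 Gram matrix, [c₂, c₁, c₀]ᵀ = [-264267/127963, -101462/127963, -25724/127963]ᵀ.

c₂ = -2.07, c₁ = -0.79, c₀ = -0.20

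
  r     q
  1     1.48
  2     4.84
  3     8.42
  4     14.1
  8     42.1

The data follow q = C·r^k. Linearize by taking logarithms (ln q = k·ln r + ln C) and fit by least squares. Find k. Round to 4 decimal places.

k = 1.6023

Linearized form: ln q = k·ln r + ln C. From the 5 transformed points,
Sums: Σln r = 5.2575, Σ(ln r)² = 7.9333, Σln q = 10.4858, Σln r·ln q = 14.8793.
Normal system: [[7.9333, 5.2575]; [5.2575, 5]]·[k, ln C]ᵀ = [14.8793, 10.4858]ᵀ.
Solving (det = 12.0252): k = 1.60228, ln C = 0.41237.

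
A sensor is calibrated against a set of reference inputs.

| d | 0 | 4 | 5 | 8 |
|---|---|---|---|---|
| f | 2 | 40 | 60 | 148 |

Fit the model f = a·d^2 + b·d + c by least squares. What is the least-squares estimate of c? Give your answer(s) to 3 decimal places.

AᵀA·[a, b, c]ᵀ = Aᵀf reads: 4977·a + 701·b + 105·c = 11612;  701·a + 105·b + 17·c = 1644;  105·a + 17·b + 4·c = 250.
(Σd^2·d^2 = 4977, Σd^2·d = 701, Σd^2 = 105, Σd·d = 105, Σd = 17, Σ1 = 4, Σd^2·f = 11612, Σd·f = 1644, Σf = 250.)
Inverting the 3×3 Gram matrix, [a, b, c]ᵀ = [8617/3916, 2503/3916, 1979/979]ᵀ.

c = 2.021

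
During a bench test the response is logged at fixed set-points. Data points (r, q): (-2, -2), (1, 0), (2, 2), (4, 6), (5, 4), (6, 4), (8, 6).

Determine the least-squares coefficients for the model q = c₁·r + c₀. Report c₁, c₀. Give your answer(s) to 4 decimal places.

c₁ = 0.8186, c₀ = 0.0506

Normal-equation sums: Σr·r = 150, Σr = 24, Σ1 = 7.
Moment sums: Σr·q = 124, Σq = 20.
Eliminating c₀: 7·(row 1) − 24·(row 2) gives 474·c₁ = 7·124 − 24·20 = 388, so c₁ = 194/237.
Then c₀ = (20 − 24·(194/237))/7 = 4/79.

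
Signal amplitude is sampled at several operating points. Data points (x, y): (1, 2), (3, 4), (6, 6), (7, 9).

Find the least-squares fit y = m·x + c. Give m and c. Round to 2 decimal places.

The normal equations are: 95·m + 17·c = 113;  17·m + 4·c = 21.
(Σx·x = 95, Σx = 17, Σ1 = 4, Σx·y = 113, Σy = 21.)
Δ = 95·4 − 17² = 91.
m = (113·4 − 17·21)/91 = 95/91; c = (95·21 − 17·113)/91 = 74/91.

m = 1.04, c = 0.81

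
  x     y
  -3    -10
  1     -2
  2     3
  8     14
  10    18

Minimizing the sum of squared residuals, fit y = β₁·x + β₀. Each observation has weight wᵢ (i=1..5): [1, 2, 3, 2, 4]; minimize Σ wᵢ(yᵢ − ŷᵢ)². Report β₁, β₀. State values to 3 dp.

β₁ = 2.097, β₀ = -2.741

The normal system MᵀWM·[β₁, β₀]ᵀ = MᵀWy is [[551, 61]; [61, 12]]·[β₁, β₀]ᵀ = [988, 95]ᵀ.
Eliminating β₀: 12·(row 1) − 61·(row 2) gives 2891·β₁ = 12·988 − 61·95 = 6061, so β₁ = 6061/2891.
Then β₀ = (95 − 61·(6061/2891))/12 = -7923/2891.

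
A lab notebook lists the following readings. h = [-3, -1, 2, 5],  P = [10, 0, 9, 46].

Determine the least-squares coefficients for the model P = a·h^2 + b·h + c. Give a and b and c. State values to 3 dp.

a = 1.572, b = 1.365, c = -0.102

Compute the Gram sums: Σh^2·h^2 = 723, Σh^2·h = 105, Σh^2 = 39, Σh·h = 39, Σh = 3, Σ1 = 4.
And Σh^2·P = 1276, Σh·P = 218, ΣP = 65.
Normal equations: [[723, 105, 39]; [105, 39, 3]; [39, 3, 4]]·[a, b, c]ᵀ = [1276, 218, 65]ᵀ.
Row-reducing yields a = 599/381, b = 520/381, c = -13/127.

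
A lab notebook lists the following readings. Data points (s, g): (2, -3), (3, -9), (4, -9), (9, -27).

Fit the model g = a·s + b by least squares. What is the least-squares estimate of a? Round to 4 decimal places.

The normal equations are: 110·a + 18·b = -312;  18·a + 4·b = -48.
(Σs·s = 110, Σs = 18, Σ1 = 4, Σs·g = -312, Σg = -48.)
det = 110·4 − 18² = 116.
a = ((-312)·4 − 18·(-48))/116 = -96/29; b = (110·(-48) − 18·(-312))/116 = 84/29.

a = -3.3103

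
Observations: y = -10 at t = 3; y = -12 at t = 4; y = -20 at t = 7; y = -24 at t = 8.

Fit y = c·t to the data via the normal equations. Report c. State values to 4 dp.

The normal equations are: 138·c = -410.
c = (-410)/138 = -2.97101.

c = -2.9710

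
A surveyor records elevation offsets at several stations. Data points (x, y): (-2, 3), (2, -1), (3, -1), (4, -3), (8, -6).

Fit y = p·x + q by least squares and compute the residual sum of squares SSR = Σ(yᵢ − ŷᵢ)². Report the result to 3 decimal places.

The normal equations are: 97·p + 15·q = -71;  15·p + 5·q = -8.
(Σx·x = 97, Σx = 15, Σ1 = 5, Σx·y = -71, Σy = -8.)
det = 97·5 − 15² = 260.
p = ((-71)·5 − 15·(-8))/260 = -47/52; q = (97·(-8) − 15·(-71))/260 = 289/260.
Residuals: 21/260, -79/260, 3/5, -129/260, 31/260; SSR = 187/260.

SSR = 0.719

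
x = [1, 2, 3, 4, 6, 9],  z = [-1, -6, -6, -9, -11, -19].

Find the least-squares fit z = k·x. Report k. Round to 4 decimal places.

The normal equations are: 147·k = -304.
(Σx·x = 147, Σx·z = -304.)
Hence k = -304 / 147 ≈ -2.06803.

k = -2.0680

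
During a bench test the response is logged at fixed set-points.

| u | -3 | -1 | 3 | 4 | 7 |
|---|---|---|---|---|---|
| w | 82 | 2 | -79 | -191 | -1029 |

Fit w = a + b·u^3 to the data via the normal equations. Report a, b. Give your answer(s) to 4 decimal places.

a = 0.7364, b = -3.0017

Entries of AᵀA: Σ1 = 5, Σu^3 = 406, Σu^3·u^3 = 123204.
Moment sums: Σw = -1215, Σu^3·w = -369520.
Eliminating b: 123204·(row 1) − 406·(row 2) gives 451184·a = 123204·(-1215) − 406·(-369520) = 332260, so a = 83065/112796.
Then b = ((-369520) − 406·(83065/112796))/123204 = -677155/225592.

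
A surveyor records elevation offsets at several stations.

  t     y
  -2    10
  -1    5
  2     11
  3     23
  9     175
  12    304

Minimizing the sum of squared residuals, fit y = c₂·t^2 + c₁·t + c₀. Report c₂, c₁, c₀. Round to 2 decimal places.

Normal-equation sums: Σt^2·t^2 = 27411, Σt^2·t = 2483, Σt^2 = 243, Σt·t = 243, Σt = 23, Σ1 = 6.
For Xᵀy: Σt^2·y = 58247, Σt·y = 5289, Σy = 528.
Normal equations: [[27411, 2483, 243]; [2483, 243, 23]; [243, 23, 6]]·[c₂, c₁, c₀]ᵀ = [58247, 5289, 528]ᵀ.
Solving the 3×3 system (Gaussian elimination) gives c₂ = 1925921/939576, c₁ = 171473/313192, c₀ = 677737/234894.

c₂ = 2.05, c₁ = 0.55, c₀ = 2.89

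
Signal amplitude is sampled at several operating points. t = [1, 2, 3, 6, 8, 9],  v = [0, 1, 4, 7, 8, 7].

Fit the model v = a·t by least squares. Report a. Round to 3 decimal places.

a = 0.938

The normal equations are: 195·a = 183.
(Σt·t = 195, Σt·v = 183.)
Hence a = 183 / 195 ≈ 0.938462.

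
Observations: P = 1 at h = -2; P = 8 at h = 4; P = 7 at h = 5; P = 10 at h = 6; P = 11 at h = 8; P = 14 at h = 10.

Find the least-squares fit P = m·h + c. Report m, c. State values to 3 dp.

From the data, Σh·h = 245, Σh = 31, Σ1 = 6.
Right-hand side: Σh·P = 353, ΣP = 51.
Determinant 245·6 − 31² = 509.
m = (353·6 − 31·51)/509 = 537/509; c = (245·51 − 31·353)/509 = 1552/509.

m = 1.055, c = 3.049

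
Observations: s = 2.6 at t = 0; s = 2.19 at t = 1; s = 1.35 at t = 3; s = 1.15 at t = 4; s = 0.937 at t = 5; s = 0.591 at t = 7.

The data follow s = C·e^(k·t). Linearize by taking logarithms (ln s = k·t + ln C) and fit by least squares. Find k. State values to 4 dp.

Let Y = ln s. Fitting Y = k·t + ln C by least squares:
XᵀX = [[100.0000, 20.0000]; [20.0000, 6]], rhs = [-1.7637, 1.5883]ᵀ  (here Σt = 20.0000, Σ(t)² = 100.0000, Σln s = 1.5883, Σt·ln s = -1.7637).
Solving (det = 200.0000): k = -0.21174, ln C = 0.97050.

k = -0.2117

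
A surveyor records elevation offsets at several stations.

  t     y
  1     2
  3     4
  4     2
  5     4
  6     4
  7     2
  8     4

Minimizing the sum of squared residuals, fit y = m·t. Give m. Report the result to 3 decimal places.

With design matrix M, MᵀM = [[200]] and Mᵀy = [112]ᵀ.
Hence m = 112 / 200 ≈ 0.56.

m = 0.560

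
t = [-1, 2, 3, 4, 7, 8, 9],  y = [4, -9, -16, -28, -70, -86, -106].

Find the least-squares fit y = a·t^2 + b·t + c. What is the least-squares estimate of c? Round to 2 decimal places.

Entries of AᵀA: Σt^2·t^2 = 13412, Σt^2·t = 1682, Σt^2 = 224, Σt·t = 224, Σt = 32, Σ1 = 7.
Right-hand side: Σt^2·y = -18144, Σt·y = -2314, Σy = -311.
AᵀA·[a, b, c]ᵀ = Aᵀy becomes [[13412, 1682, 224]; [1682, 224, 32]; [224, 32, 7]]·[a, b, c]ᵀ = [-18144, -2314, -311]ᵀ.
Solving the 3×3 system (Gaussian elimination) gives a = -86645/91497, b = -45274/13071, c = 52109/30499.

c = 1.71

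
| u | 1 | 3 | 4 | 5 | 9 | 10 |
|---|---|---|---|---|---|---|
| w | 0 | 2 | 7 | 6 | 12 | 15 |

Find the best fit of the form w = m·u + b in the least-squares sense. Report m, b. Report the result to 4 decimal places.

m = 1.5978, b = -1.5217

From the data, Σu·u = 232, Σu = 32, Σ1 = 6.
And Σu·w = 322, Σw = 42.
Normal equations: [[232, 32]; [32, 6]]·[m, b]ᵀ = [322, 42]ᵀ.
det = 232·6 − 32² = 368.
m = (322·6 − 32·42)/368 = 147/92; b = (232·42 − 32·322)/368 = -35/23.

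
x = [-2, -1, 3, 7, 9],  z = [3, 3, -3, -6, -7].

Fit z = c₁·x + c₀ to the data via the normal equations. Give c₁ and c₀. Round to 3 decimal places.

c₁ = -0.981, c₀ = 1.138

From the data, Σx·x = 144, Σx = 16, Σ1 = 5.
And Σx·z = -123, Σz = -10.
Normal equations: [[144, 16]; [16, 5]]·[c₁, c₀]ᵀ = [-123, -10]ᵀ.
Δ = 144·5 − 16² = 464.
c₁ = ((-123)·5 − 16·(-10))/464 = -455/464; c₀ = (144·(-10) − 16·(-123))/464 = 33/29.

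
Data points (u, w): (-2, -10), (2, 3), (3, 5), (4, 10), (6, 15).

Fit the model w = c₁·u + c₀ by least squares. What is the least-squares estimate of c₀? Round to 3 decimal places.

Normal-equation sums: Σu·u = 69, Σu = 13, Σ1 = 5.
And Σu·w = 171, Σw = 23.
Normal equations: [[69, 13]; [13, 5]]·[c₁, c₀]ᵀ = [171, 23]ᵀ.
Determinant 69·5 − 13² = 176.
c₁ = (171·5 − 13·23)/176 = 139/44; c₀ = (69·23 − 13·171)/176 = -159/44.

c₀ = -3.614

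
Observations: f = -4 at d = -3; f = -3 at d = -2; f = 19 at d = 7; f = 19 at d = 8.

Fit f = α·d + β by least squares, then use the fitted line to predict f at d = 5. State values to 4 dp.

Normal-equation sums: Σd·d = 126, Σd = 10, Σ1 = 4.
And Σd·f = 303, Σf = 31.
Normal equations: [[126, 10]; [10, 4]]·[α, β]ᵀ = [303, 31]ᵀ.
Eliminating β: 4·(row 1) − 10·(row 2) gives 404·α = 4·303 − 10·31 = 902, so α = 451/202.
Then β = (31 − 10·(451/202))/4 = 219/101.
At d = 5: f̂ = (451/202)·(5) + (219/101)·(1) = 2693/202.

f̂ = 13.3317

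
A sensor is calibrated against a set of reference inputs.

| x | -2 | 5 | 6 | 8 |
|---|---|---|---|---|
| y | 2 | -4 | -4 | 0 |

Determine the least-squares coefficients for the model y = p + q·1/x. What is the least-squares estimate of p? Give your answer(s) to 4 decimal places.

p = -1.5155

Normal-equation sums: Σ1 = 4, Σ1/x = -1/120, Σ1/x·1/x = 4801/14400.
Right-hand side: Σy = -6, Σ1/x·y = -37/15.
Determinant 4·(4801/14400) − (-1/120)² = 6401/4800.
p = ((-6)·(4801/14400) − (-1/120)·(-37/15))/(6401/4800) = -29102/19203; q = (4·(-37/15) − (-1/120)·(-6))/(6401/4800) = -47600/6401.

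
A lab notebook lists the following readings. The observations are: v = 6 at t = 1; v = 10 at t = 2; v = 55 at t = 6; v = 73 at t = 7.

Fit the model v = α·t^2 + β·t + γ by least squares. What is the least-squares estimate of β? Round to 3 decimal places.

β = -0.008

With design matrix M, MᵀM = [[3714, 568, 90]; [568, 90, 16]; [90, 16, 4]] and Mᵀv = [5603, 867, 144]ᵀ.
Solving the 3×3 system (Gaussian elimination) gives α = 7/5, β = -1/130, γ = 589/130.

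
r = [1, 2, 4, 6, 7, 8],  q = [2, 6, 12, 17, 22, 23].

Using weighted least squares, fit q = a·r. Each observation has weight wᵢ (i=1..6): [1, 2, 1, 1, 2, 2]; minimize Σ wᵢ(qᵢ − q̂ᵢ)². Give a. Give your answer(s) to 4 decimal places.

a = 2.9686

Forming AᵀWA = [[287]] and AᵀWq = [852]ᵀ gives AᵀWA·[a]ᵀ = AᵀWq.
Hence a = 852 / 287 ≈ 2.96864.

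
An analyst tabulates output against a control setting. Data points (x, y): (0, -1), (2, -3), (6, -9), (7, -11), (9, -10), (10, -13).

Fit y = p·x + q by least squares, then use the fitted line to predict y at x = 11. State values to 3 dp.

ŷ = -14.086

Normal-equation sums: Σx·x = 270, Σx = 34, Σ1 = 6.
And Σx·y = -357, Σy = -47.
det = 270·6 − 34² = 464.
p = ((-357)·6 − 34·(-47))/464 = -34/29; q = (270·(-47) − 34·(-357))/464 = -69/58.
At x = 11: ŷ = (-34/29)·(11) + (-69/58)·(1) = -817/58.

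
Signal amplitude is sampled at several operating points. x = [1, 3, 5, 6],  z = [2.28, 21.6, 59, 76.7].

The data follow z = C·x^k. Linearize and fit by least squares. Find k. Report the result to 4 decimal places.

Linearized form: ln z = k·ln x + ln C. From the 4 transformed points,
Σln x = 4.4998, Σ(ln x)² = 7.0076, Σln z = 12.3143, Σln x·ln z = 17.7143.
Normal system: [[7.0076, 4.4998]; [4.4998, 4]]·[k, ln C]ᵀ = [17.7143, 12.3143]ᵀ.
Solving (det = 7.7823): k = 1.98466, ln C = 0.84593.

k = 1.9847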